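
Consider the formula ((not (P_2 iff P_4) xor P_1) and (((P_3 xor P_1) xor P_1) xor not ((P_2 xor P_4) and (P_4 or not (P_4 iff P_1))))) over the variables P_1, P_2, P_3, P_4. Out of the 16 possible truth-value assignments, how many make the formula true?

4

P_1 | P_2 | P_3 | P_4 | (P_2 iff P_4) | not (P_2 iff P_4) | (not (P_2 iff P_4) xor P_1) | (P_3 xor P_1) | ((P_3 xor P_1) xor P_1) | (P_2 xor P_4) | (P_4 iff P_1) | not (P_4 iff P_1) | (P_4 or not (P_4 iff P_1)) | φ
--- | --- | --- | --- | ------------- | ----------------- | --------------------------- | ------------- | ----------------------- | ------------- | ------------- | ----------------- | -------------------------- | -
 T  |  T  |  T  |  T  |       T       |         F         |              T              |       F       |            T            |       F       |       T       |         F         |             T              | F
 T  |  T  |  T  |  F  |       F       |         T         |              F              |       F       |            T            |       T       |       F       |         T         |             T              | F
 T  |  T  |  F  |  T  |       T       |         F         |              T              |       T       |            F            |       F       |       T       |         F         |             T              | T
 T  |  T  |  F  |  F  |       F       |         T         |              F              |       T       |            F            |       T       |       F       |         T         |             T              | F
 T  |  F  |  T  |  T  |       F       |         T         |              F              |       F       |            T            |       T       |       T       |         F         |             T              | F
 T  |  F  |  T  |  F  |       T       |         F         |              T              |       F       |            T            |       F       |       F       |         T         |             T              | F
 T  |  F  |  F  |  T  |       F       |         T         |              F              |       T       |            F            |       T       |       T       |         F         |             T              | F
 T  |  F  |  F  |  F  |       T       |         F         |              T              |       T       |            F            |       F       |       F       |         T         |             T              | T
 F  |  T  |  T  |  T  |       T       |         F         |              F              |       T       |            T            |       F       |       F       |         T         |             T              | F
 F  |  T  |  T  |  F  |       F       |         T         |              T              |       T       |            T            |       T       |       T       |         F         |             F              | F
 F  |  T  |  F  |  T  |       T       |         F         |              F              |       F       |            F            |       F       |       F       |         T         |             T              | F
 F  |  T  |  F  |  F  |       F       |         T         |              T              |       F       |            F            |       T       |       T       |         F         |             F              | T
 F  |  F  |  T  |  T  |       F       |         T         |              T              |       T       |            T            |       T       |       F       |         T         |             T              | T
 F  |  F  |  T  |  F  |       T       |         F         |              F              |       T       |            T            |       F       |       T       |         F         |             F              | F
 F  |  F  |  F  |  T  |       F       |         T         |              T              |       F       |            F            |       T       |       F       |         T         |             T              | F
 F  |  F  |  F  |  F  |       T       |         F         |              F              |       F       |            F            |       F       |       T       |         F         |             F              | F
The formula is true on 4 of the 16 rows.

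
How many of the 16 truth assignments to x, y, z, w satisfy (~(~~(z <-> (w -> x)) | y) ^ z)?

x  y  z  w     (w -> x)  (z <-> (w -> x))  ~(z <-> (w -> x))  ~~(z <-> (w -> x))  (~~(z <-> (w -> x)) | y)  ~(~~(z <-> (w -> x)) | y)  φ
0  0  0  0        1             0                  1                  0                      0                          1              1
0  0  0  1        0             1                  0                  1                      1                          0              0
0  0  1  0        1             1                  0                  1                      1                          0              1
0  0  1  1        0             0                  1                  0                      0                          1              0
0  1  0  0        1             0                  1                  0                      1                          0              0
0  1  0  1        0             1                  0                  1                      1                          0              0
0  1  1  0        1             1                  0                  1                      1                          0              1
0  1  1  1        0             0                  1                  0                      1                          0              1
1  0  0  0        1             0                  1                  0                      0                          1              1
1  0  0  1        1             0                  1                  0                      0                          1              1
1  0  1  0        1             1                  0                  1                      1                          0              1
1  0  1  1        1             1                  0                  1                      1                          0              1
1  1  0  0        1             0                  1                  0                      1                          0              0
1  1  0  1        1             0                  1                  0                      1                          0              0
1  1  1  0        1             1                  0                  1                      1                          0              1
1  1  1  1        1             1                  0                  1                      1                          0              1
The formula is true on 10 of the 16 rows.

10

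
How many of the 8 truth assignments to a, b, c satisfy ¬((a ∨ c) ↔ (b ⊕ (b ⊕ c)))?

a | b | c || ¬((a ∨ c) ↔ (b ⊕ (b ⊕ c)))
0 | 0 | 0 ||             0             
0 | 0 | 1 ||             0             
0 | 1 | 0 ||             0             
0 | 1 | 1 ||             0             
1 | 0 | 0 ||             1             
1 | 0 | 1 ||             0             
1 | 1 | 0 ||             1             
1 | 1 | 1 ||             0             
The formula is true on 2 of the 8 rows.

2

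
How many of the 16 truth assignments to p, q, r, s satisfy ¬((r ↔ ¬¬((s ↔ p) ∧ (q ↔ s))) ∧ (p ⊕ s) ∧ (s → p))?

p | q | r | s | φ
- | - | - | - | -
T | T | T | T | T
T | T | T | F | T
T | T | F | T | T
T | T | F | F | F
T | F | T | T | T
T | F | T | F | T
T | F | F | T | T
T | F | F | F | F
F | T | T | T | T
F | T | T | F | T
F | T | F | T | T
F | T | F | F | T
F | F | T | T | T
F | F | T | F | T
F | F | F | T | T
F | F | F | F | T
The formula is true on 14 of the 16 rows.

14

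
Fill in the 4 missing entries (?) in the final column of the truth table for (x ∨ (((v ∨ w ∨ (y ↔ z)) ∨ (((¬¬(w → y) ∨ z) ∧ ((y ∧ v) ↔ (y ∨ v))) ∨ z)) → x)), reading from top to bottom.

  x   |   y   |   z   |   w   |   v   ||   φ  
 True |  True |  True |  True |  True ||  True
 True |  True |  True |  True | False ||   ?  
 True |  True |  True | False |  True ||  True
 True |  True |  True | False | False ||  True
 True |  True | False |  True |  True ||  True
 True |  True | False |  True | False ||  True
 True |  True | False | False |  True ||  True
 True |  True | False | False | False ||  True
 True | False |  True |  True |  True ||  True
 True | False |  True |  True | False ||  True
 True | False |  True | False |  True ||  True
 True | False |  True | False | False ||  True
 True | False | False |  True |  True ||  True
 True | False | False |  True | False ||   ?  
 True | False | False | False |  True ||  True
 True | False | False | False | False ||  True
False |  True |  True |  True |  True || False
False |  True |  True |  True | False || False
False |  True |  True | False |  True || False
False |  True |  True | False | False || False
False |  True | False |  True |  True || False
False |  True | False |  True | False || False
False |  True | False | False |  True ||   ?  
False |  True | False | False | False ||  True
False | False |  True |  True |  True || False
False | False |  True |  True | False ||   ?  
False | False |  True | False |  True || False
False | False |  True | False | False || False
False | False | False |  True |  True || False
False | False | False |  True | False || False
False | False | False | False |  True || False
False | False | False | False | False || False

Row x=True, y=True, z=True, w=True, v=False: (((v ∨ w ∨ (y ↔ z)) ∨ (((¬¬(w → y) ∨ z) ∧ ((y ∧ v) ↔ (y ∨ v))) ∨ z)) → x) = True, so the formula = True.
Row x=True, y=False, z=False, w=True, v=False: (((v ∨ w ∨ (y ↔ z)) ∨ (((¬¬(w → y) ∨ z) ∧ ((y ∧ v) ↔ (y ∨ v))) ∨ z)) → x) = True, so the formula = True.
Row x=False, y=True, z=False, w=False, v=True: (((v ∨ w ∨ (y ↔ z)) ∨ (((¬¬(w → y) ∨ z) ∧ ((y ∧ v) ↔ (y ∨ v))) ∨ z)) → x) = False, so the formula = False.
Row x=False, y=False, z=True, w=True, v=False: (((v ∨ w ∨ (y ↔ z)) ∨ (((¬¬(w → y) ∨ z) ∧ ((y ∧ v) ↔ (y ∨ v))) ∨ z)) → x) = False, so the formula = False.

True, True, False, False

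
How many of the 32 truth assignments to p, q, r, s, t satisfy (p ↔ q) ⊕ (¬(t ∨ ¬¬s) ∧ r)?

16

  p      q      r      s      t    |  ((p ↔ q) ⊕ (¬(t ∨ ¬¬s) ∧ r))
 True   True   True   True   True  |              True            
 True   True   True   True  False  |              True            
 True   True   True  False   True  |              True            
 True   True   True  False  False  |             False            
 True   True  False   True   True  |              True            
 True   True  False   True  False  |              True            
 True   True  False  False   True  |              True            
 True   True  False  False  False  |              True            
 True  False   True   True   True  |             False            
 True  False   True   True  False  |             False            
 True  False   True  False   True  |             False            
 True  False   True  False  False  |              True            
 True  False  False   True   True  |             False            
 True  False  False   True  False  |             False            
 True  False  False  False   True  |             False            
 True  False  False  False  False  |             False            
False   True   True   True   True  |             False            
False   True   True   True  False  |             False            
False   True   True  False   True  |             False            
False   True   True  False  False  |              True            
False   True  False   True   True  |             False            
False   True  False   True  False  |             False            
False   True  False  False   True  |             False            
False   True  False  False  False  |             False            
False  False   True   True   True  |              True            
False  False   True   True  False  |              True            
False  False   True  False   True  |              True            
False  False   True  False  False  |             False            
False  False  False   True   True  |              True            
False  False  False   True  False  |              True            
False  False  False  False   True  |              True            
False  False  False  False  False  |              True            
The formula is true on 16 of the 32 rows.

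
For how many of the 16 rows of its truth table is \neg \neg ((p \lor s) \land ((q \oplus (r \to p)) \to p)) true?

  p      q      r      s    |    φ  
False  False  False  False  |  False
False  False  False   True  |  False
False  False   True  False  |  False
False  False   True   True  |   True
False   True  False  False  |  False
False   True  False   True  |   True
False   True   True  False  |  False
False   True   True   True  |  False
 True  False  False  False  |   True
 True  False  False   True  |   True
 True  False   True  False  |   True
 True  False   True   True  |   True
 True   True  False  False  |   True
 True   True  False   True  |   True
 True   True   True  False  |   True
 True   True   True   True  |   True
The formula is true on 10 of the 16 rows.

10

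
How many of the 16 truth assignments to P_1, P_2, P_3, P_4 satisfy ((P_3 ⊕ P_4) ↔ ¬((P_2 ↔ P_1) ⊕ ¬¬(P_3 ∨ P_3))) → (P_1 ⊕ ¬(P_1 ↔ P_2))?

12

P_1 | P_2 | P_3 | P_4 || (P_3 ⊕ P_4) | (P_2 ↔ P_1) | (P_3 ∨ P_3) | ¬(P_3 ∨ P_3) | ¬¬(P_3 ∨ P_3) | (P_1 ↔ P_2) | ¬(P_1 ↔ P_2) | (P_1 ⊕ ¬(P_1 ↔ P_2)) | φ
 F  |  F  |  F  |  F  ||      F      |      T      |      F      |      T       |       F       |      T      |      F       |          F           | F
 F  |  F  |  F  |  T  ||      T      |      T      |      F      |      T       |       F       |      T      |      F       |          F           | T
 F  |  F  |  T  |  F  ||      T      |      T      |      T      |      F       |       T       |      T      |      F       |          F           | F
 F  |  F  |  T  |  T  ||      F      |      T      |      T      |      F       |       T       |      T      |      F       |          F           | T
 F  |  T  |  F  |  F  ||      F      |      F      |      F      |      T       |       F       |      F      |      T       |          T           | T
 F  |  T  |  F  |  T  ||      T      |      F      |      F      |      T       |       F       |      F      |      T       |          T           | T
 F  |  T  |  T  |  F  ||      T      |      F      |      T      |      F       |       T       |      F      |      T       |          T           | T
 F  |  T  |  T  |  T  ||      F      |      F      |      T      |      F       |       T       |      F      |      T       |          T           | T
 T  |  F  |  F  |  F  ||      F      |      F      |      F      |      T       |       F       |      F      |      T       |          F           | T
 T  |  F  |  F  |  T  ||      T      |      F      |      F      |      T       |       F       |      F      |      T       |          F           | F
 T  |  F  |  T  |  F  ||      T      |      F      |      T      |      F       |       T       |      F      |      T       |          F           | T
 T  |  F  |  T  |  T  ||      F      |      F      |      T      |      F       |       T       |      F      |      T       |          F           | F
 T  |  T  |  F  |  F  ||      F      |      T      |      F      |      T       |       F       |      T      |      F       |          T           | T
 T  |  T  |  F  |  T  ||      T      |      T      |      F      |      T       |       F       |      T      |      F       |          T           | T
 T  |  T  |  T  |  F  ||      T      |      T      |      T      |      F       |       T       |      T      |      F       |          T           | T
 T  |  T  |  T  |  T  ||      F      |      T      |      T      |      F       |       T       |      T      |      F       |          T           | T
The formula is true on 12 of the 16 rows.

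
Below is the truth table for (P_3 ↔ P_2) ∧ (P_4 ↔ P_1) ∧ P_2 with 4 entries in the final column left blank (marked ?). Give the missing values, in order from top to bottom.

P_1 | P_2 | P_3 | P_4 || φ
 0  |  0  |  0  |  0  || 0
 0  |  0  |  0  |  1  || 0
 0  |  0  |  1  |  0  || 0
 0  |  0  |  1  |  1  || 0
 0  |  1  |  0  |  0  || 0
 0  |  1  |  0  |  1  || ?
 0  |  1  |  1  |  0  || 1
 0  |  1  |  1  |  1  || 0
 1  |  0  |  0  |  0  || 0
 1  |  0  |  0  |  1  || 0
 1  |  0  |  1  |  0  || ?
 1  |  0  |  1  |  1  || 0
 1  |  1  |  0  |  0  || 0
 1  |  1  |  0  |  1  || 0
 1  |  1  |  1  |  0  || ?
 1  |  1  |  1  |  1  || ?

Row P_1=0, P_2=1, P_3=0, P_4=1: (P_3 ↔ P_2) = 0, ((P_4 ↔ P_1) ∧ P_2) = 0, so the formula = 0.
Row P_1=1, P_2=0, P_3=1, P_4=0: (P_3 ↔ P_2) = 0, ((P_4 ↔ P_1) ∧ P_2) = 0, so the formula = 0.
Row P_1=1, P_2=1, P_3=1, P_4=0: (P_3 ↔ P_2) = 1, ((P_4 ↔ P_1) ∧ P_2) = 0, so the formula = 0.
Row P_1=1, P_2=1, P_3=1, P_4=1: (P_3 ↔ P_2) = 1, ((P_4 ↔ P_1) ∧ P_2) = 1, so the formula = 1.

0, 0, 0, 1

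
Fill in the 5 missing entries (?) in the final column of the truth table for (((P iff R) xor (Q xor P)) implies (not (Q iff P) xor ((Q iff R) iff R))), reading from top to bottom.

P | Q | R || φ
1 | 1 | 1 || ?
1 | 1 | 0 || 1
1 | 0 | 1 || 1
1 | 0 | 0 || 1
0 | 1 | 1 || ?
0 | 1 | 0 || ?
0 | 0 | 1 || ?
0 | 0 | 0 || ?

1, 0, 1, 1, 0

Row P=1, Q=1, R=1: ((P iff R) xor (Q xor P)) = 1, (not (Q iff P) xor ((Q iff R) iff R)) = 1, so the formula = 1.
Row P=0, Q=1, R=1: ((P iff R) xor (Q xor P)) = 1, (not (Q iff P) xor ((Q iff R) iff R)) = 0, so the formula = 0.
Row P=0, Q=1, R=0: ((P iff R) xor (Q xor P)) = 0, (not (Q iff P) xor ((Q iff R) iff R)) = 0, so the formula = 1.
Row P=0, Q=0, R=1: ((P iff R) xor (Q xor P)) = 0, (not (Q iff P) xor ((Q iff R) iff R)) = 0, so the formula = 1.
Row P=0, Q=0, R=0: ((P iff R) xor (Q xor P)) = 1, (not (Q iff P) xor ((Q iff R) iff R)) = 0, so the formula = 0.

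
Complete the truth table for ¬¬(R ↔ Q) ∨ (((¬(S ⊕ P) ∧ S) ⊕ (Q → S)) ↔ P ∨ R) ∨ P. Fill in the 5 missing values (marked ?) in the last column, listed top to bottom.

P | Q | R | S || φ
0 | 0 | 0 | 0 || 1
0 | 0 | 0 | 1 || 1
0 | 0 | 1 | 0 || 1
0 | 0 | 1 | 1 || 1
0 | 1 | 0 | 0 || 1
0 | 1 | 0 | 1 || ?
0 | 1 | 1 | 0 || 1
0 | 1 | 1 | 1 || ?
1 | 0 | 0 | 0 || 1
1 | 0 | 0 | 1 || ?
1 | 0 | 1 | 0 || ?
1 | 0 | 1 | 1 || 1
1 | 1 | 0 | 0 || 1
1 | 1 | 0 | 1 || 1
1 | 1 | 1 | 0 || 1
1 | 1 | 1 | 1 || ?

Row P=0, Q=1, R=0, S=1: (¬¬(R ↔ Q) ∨ (((¬(S ⊕ P) ∧ S) ⊕ (Q → S)) ↔ P ∨ R)) = 0, so the formula = 0.
Row P=0, Q=1, R=1, S=1: (¬¬(R ↔ Q) ∨ (((¬(S ⊕ P) ∧ S) ⊕ (Q → S)) ↔ P ∨ R)) = 1, so the formula = 1.
Row P=1, Q=0, R=0, S=1: (¬¬(R ↔ Q) ∨ (((¬(S ⊕ P) ∧ S) ⊕ (Q → S)) ↔ P ∨ R)) = 1, so the formula = 1.
Row P=1, Q=0, R=1, S=0: (¬¬(R ↔ Q) ∨ (((¬(S ⊕ P) ∧ S) ⊕ (Q → S)) ↔ P ∨ R)) = 1, so the formula = 1.
Row P=1, Q=1, R=1, S=1: (¬¬(R ↔ Q) ∨ (((¬(S ⊕ P) ∧ S) ⊕ (Q → S)) ↔ P ∨ R)) = 1, so the formula = 1.

0, 1, 1, 1, 1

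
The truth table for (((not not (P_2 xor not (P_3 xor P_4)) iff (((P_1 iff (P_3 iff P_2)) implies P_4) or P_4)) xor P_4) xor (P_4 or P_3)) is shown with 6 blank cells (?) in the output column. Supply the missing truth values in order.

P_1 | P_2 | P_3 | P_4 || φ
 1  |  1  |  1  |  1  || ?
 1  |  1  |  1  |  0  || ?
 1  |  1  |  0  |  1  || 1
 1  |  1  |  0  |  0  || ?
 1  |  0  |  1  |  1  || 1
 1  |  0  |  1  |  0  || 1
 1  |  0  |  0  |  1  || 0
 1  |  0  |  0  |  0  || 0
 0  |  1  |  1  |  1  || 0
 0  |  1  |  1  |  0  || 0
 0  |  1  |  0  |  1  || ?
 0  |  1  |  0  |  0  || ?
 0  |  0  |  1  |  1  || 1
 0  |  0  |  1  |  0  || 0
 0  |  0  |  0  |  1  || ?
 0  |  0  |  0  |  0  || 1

Row P_1=1, P_2=1, P_3=1, P_4=1: ((not not (P_2 xor not (P_3 xor P_4)) iff (((P_1 iff (P_3 iff P_2)) implies P_4) or P_4)) xor P_4) = 1, (P_4 or P_3) = 1, so the formula = 0.
Row P_1=1, P_2=1, P_3=1, P_4=0: ((not not (P_2 xor not (P_3 xor P_4)) iff (((P_1 iff (P_3 iff P_2)) implies P_4) or P_4)) xor P_4) = 0, (P_4 or P_3) = 1, so the formula = 1.
Row P_1=1, P_2=1, P_3=0, P_4=0: ((not not (P_2 xor not (P_3 xor P_4)) iff (((P_1 iff (P_3 iff P_2)) implies P_4) or P_4)) xor P_4) = 0, (P_4 or P_3) = 0, so the formula = 0.
Row P_1=0, P_2=1, P_3=0, P_4=1: ((not not (P_2 xor not (P_3 xor P_4)) iff (((P_1 iff (P_3 iff P_2)) implies P_4) or P_4)) xor P_4) = 0, (P_4 or P_3) = 1, so the formula = 1.
Row P_1=0, P_2=1, P_3=0, P_4=0: ((not not (P_2 xor not (P_3 xor P_4)) iff (((P_1 iff (P_3 iff P_2)) implies P_4) or P_4)) xor P_4) = 1, (P_4 or P_3) = 0, so the formula = 1.
Row P_1=0, P_2=0, P_3=0, P_4=1: ((not not (P_2 xor not (P_3 xor P_4)) iff (((P_1 iff (P_3 iff P_2)) implies P_4) or P_4)) xor P_4) = 1, (P_4 or P_3) = 1, so the formula = 0.

0, 1, 0, 1, 1, 0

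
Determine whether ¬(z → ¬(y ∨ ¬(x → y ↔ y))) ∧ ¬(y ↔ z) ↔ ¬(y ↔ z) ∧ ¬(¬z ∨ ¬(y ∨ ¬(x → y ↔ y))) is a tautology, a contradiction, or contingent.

tautology

  x   |   y   |   z   | (x → y) | ((x → y) ↔ y) | ¬((x → y) ↔ y) | (y ∨ ¬((x → y) ↔ y)) | ¬(y ∨ ¬((x → y) ↔ y)) | (z → ¬(y ∨ ¬((x → y) ↔ y))) | ¬(z → ¬(y ∨ ¬((x → y) ↔ y))) | (y ↔ z) | ¬(y ↔ z) |   ¬z  | (¬z ∨ ¬(y ∨ ¬((x → y) ↔ y))) |   φ  
----- | ----- | ----- | ------- | ------------- | -------------- | -------------------- | --------------------- | --------------------------- | ---------------------------- | ------- | -------- | ----- | ---------------------------- | -----
False | False | False |   True  |     False     |      True      |         True         |         False         |             True            |            False             |   True  |  False   |  True |             True             |  True
False | False |  True |   True  |     False     |      True      |         True         |         False         |            False            |             True             |  False  |   True   | False |            False             |  True
False |  True | False |   True  |      True     |     False      |         True         |         False         |             True            |            False             |  False  |   True   |  True |             True             |  True
False |  True |  True |   True  |      True     |     False      |         True         |         False         |            False            |             True             |   True  |  False   | False |            False             |  True
 True | False | False |  False  |      True     |     False      |        False         |          True         |             True            |            False             |   True  |  False   |  True |             True             |  True
 True | False |  True |  False  |      True     |     False      |        False         |          True         |             True            |            False             |  False  |   True   | False |             True             |  True
 True |  True | False |   True  |      True     |     False      |         True         |         False         |             True            |            False             |  False  |   True   |  True |             True             |  True
 True |  True |  True |   True  |      True     |     False      |         True         |         False         |            False            |             True             |   True  |  False   | False |            False             |  True
Every row is True, so the formula is a tautology.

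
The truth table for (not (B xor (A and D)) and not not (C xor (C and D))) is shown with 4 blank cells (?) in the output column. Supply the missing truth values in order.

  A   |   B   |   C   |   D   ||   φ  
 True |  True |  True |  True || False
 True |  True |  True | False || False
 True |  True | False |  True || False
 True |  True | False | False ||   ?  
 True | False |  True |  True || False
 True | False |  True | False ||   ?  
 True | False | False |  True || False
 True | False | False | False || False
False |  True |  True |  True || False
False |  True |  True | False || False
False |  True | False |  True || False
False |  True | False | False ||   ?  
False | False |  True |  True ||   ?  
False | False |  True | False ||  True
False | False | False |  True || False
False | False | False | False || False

Row A=True, B=True, C=False, D=False: not (B xor (A and D)) = False, not not (C xor (C and D)) = False, so the formula = False.
Row A=True, B=False, C=True, D=False: not (B xor (A and D)) = True, not not (C xor (C and D)) = True, so the formula = True.
Row A=False, B=True, C=False, D=False: not (B xor (A and D)) = False, not not (C xor (C and D)) = False, so the formula = False.
Row A=False, B=False, C=True, D=True: not (B xor (A and D)) = True, not not (C xor (C and D)) = False, so the formula = False.

False, True, False, False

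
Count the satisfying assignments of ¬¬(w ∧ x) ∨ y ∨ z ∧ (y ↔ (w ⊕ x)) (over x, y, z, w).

11

x  y  z  w  |  (w ∧ x)  ¬(w ∧ x)  ¬¬(w ∧ x)  (w ⊕ x)  (y ↔ (w ⊕ x))  (z ∧ (y ↔ (w ⊕ x)))  (y ∨ (z ∧ (y ↔ (w ⊕ x))))  φ
1  1  1  1  |     1        0          1         0           0                 0                       1              1
1  1  1  0  |     0        1          0         1           1                 1                       1              1
1  1  0  1  |     1        0          1         0           0                 0                       1              1
1  1  0  0  |     0        1          0         1           1                 0                       1              1
1  0  1  1  |     1        0          1         0           1                 1                       1              1
1  0  1  0  |     0        1          0         1           0                 0                       0              0
1  0  0  1  |     1        0          1         0           1                 0                       0              1
1  0  0  0  |     0        1          0         1           0                 0                       0              0
0  1  1  1  |     0        1          0         1           1                 1                       1              1
0  1  1  0  |     0        1          0         0           0                 0                       1              1
0  1  0  1  |     0        1          0         1           1                 0                       1              1
0  1  0  0  |     0        1          0         0           0                 0                       1              1
0  0  1  1  |     0        1          0         1           0                 0                       0              0
0  0  1  0  |     0        1          0         0           1                 1                       1              1
0  0  0  1  |     0        1          0         1           0                 0                       0              0
0  0  0  0  |     0        1          0         0           1                 0                       0              0
The formula is true on 11 of the 16 rows.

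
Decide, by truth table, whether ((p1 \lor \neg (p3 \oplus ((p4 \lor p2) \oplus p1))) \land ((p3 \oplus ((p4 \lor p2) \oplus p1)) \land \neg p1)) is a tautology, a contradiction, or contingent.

p1  p2  p3  p4  |  (p4 \lor p2)  ((p4 \lor p2) \oplus p1)  \neg p1  φ
F   F   F   F   |       F                   F                 T     F
F   F   F   T   |       T                   T                 T     F
F   F   T   F   |       F                   F                 T     F
F   F   T   T   |       T                   T                 T     F
F   T   F   F   |       T                   T                 T     F
F   T   F   T   |       T                   T                 T     F
F   T   T   F   |       T                   T                 T     F
F   T   T   T   |       T                   T                 T     F
T   F   F   F   |       F                   T                 F     F
T   F   F   T   |       T                   F                 F     F
T   F   T   F   |       F                   T                 F     F
T   F   T   T   |       T                   F                 F     F
T   T   F   F   |       T                   F                 F     F
T   T   F   T   |       T                   F                 F     F
T   T   T   F   |       T                   F                 F     F
T   T   T   T   |       T                   F                 F     F
Every row is F, so the formula is a contradiction.

contradiction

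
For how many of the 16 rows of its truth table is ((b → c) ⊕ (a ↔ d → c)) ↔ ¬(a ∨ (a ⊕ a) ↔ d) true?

8

a | b | c | d | φ
- | - | - | - | -
T | T | T | T | T
T | T | T | F | F
T | T | F | T | T
T | T | F | F | T
T | F | T | T | T
T | F | T | F | F
T | F | F | T | F
T | F | F | F | F
F | T | T | T | T
F | T | T | F | F
F | T | F | T | T
F | T | F | F | T
F | F | T | T | T
F | F | T | F | F
F | F | F | T | F
F | F | F | F | F
The formula is true on 8 of the 16 rows.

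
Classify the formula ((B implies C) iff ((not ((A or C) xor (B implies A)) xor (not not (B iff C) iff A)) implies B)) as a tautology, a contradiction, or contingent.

contingent

  A   |   B   |   C   ||   φ  
 True |  True |  True ||  True
 True |  True | False || False
 True | False |  True || False
 True | False | False ||  True
False |  True |  True ||  True
False |  True | False || False
False | False |  True ||  True
False | False | False ||  True
5 of 8 rows are True, so the formula is contingent.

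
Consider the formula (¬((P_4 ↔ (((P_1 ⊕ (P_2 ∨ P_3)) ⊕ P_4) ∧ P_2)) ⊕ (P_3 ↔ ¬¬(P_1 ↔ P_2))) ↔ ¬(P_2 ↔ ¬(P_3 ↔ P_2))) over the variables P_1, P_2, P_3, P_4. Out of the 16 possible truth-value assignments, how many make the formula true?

P_1 | P_2 | P_3 | P_4 | (P_2 ∨ P_3) | (P_1 ⊕ (P_2 ∨ P_3)) | ((P_1 ⊕ (P_2 ∨ P_3)) ⊕ P_4) | (P_1 ↔ P_2) | ¬(P_1 ↔ P_2) | ¬¬(P_1 ↔ P_2) | (P_3 ↔ ¬¬(P_1 ↔ P_2)) | (P_3 ↔ P_2) | ¬(P_3 ↔ P_2) | (P_2 ↔ ¬(P_3 ↔ P_2)) | ¬(P_2 ↔ ¬(P_3 ↔ P_2)) | φ
--- | --- | --- | --- | ----------- | ------------------- | --------------------------- | ----------- | ------------ | ------------- | --------------------- | ----------- | ------------ | -------------------- | --------------------- | -
 1  |  1  |  1  |  1  |      1      |          0          |              1              |      1      |      0       |       1       |           1           |      1      |      0       |          0           |           1           | 1
 1  |  1  |  1  |  0  |      1      |          0          |              0              |      1      |      0       |       1       |           1           |      1      |      0       |          0           |           1           | 1
 1  |  1  |  0  |  1  |      1      |          0          |              1              |      1      |      0       |       1       |           0           |      0      |      1       |          1           |           0           | 1
 1  |  1  |  0  |  0  |      1      |          0          |              0              |      1      |      0       |       1       |           0           |      0      |      1       |          1           |           0           | 1
 1  |  0  |  1  |  1  |      1      |          0          |              1              |      0      |      1       |       0       |           0           |      0      |      1       |          0           |           1           | 1
 1  |  0  |  1  |  0  |      1      |          0          |              0              |      0      |      1       |       0       |           0           |      0      |      1       |          0           |           1           | 0
 1  |  0  |  0  |  1  |      0      |          1          |              0              |      0      |      1       |       0       |           1           |      1      |      0       |          1           |           0           | 1
 1  |  0  |  0  |  0  |      0      |          1          |              1              |      0      |      1       |       0       |           1           |      1      |      0       |          1           |           0           | 0
 0  |  1  |  1  |  1  |      1      |          1          |              0              |      0      |      1       |       0       |           0           |      1      |      0       |          0           |           1           | 1
 0  |  1  |  1  |  0  |      1      |          1          |              1              |      0      |      1       |       0       |           0           |      1      |      0       |          0           |           1           | 1
 0  |  1  |  0  |  1  |      1      |          1          |              0              |      0      |      1       |       0       |           1           |      0      |      1       |          1           |           0           | 1
 0  |  1  |  0  |  0  |      1      |          1          |              1              |      0      |      1       |       0       |           1           |      0      |      1       |          1           |           0           | 1
 0  |  0  |  1  |  1  |      1      |          1          |              0              |      1      |      0       |       1       |           1           |      0      |      1       |          0           |           1           | 0
 0  |  0  |  1  |  0  |      1      |          1          |              1              |      1      |      0       |       1       |           1           |      0      |      1       |          0           |           1           | 1
 0  |  0  |  0  |  1  |      0      |          0          |              1              |      1      |      0       |       1       |           0           |      1      |      0       |          1           |           0           | 0
 0  |  0  |  0  |  0  |      0      |          0          |              0              |      1      |      0       |       1       |           0           |      1      |      0       |          1           |           0           | 1
The formula is true on 12 of the 16 rows.

12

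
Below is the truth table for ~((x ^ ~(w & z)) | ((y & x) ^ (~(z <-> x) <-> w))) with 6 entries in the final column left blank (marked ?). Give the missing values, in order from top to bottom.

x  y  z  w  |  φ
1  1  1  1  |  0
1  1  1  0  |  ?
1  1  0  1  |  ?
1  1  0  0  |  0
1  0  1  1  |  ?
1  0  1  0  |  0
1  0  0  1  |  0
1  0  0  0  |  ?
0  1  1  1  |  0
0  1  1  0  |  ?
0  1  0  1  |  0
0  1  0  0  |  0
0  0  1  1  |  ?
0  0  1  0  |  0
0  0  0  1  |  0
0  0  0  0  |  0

Row x=1, y=1, z=1, w=0: (x ^ ~(w & z)) = 0, ((y & x) ^ (~(z <-> x) <-> w)) = 0, ((x ^ ~(w & z)) | ((y & x) ^ (~(z <-> x) <-> w))) = 0, so the formula = 1.
Row x=1, y=1, z=0, w=1: (x ^ ~(w & z)) = 0, ((y & x) ^ (~(z <-> x) <-> w)) = 0, ((x ^ ~(w & z)) | ((y & x) ^ (~(z <-> x) <-> w))) = 0, so the formula = 1.
Row x=1, y=0, z=1, w=1: (x ^ ~(w & z)) = 1, ((y & x) ^ (~(z <-> x) <-> w)) = 0, ((x ^ ~(w & z)) | ((y & x) ^ (~(z <-> x) <-> w))) = 1, so the formula = 0.
Row x=1, y=0, z=0, w=0: (x ^ ~(w & z)) = 0, ((y & x) ^ (~(z <-> x) <-> w)) = 0, ((x ^ ~(w & z)) | ((y & x) ^ (~(z <-> x) <-> w))) = 0, so the formula = 1.
Row x=0, y=1, z=1, w=0: (x ^ ~(w & z)) = 1, ((y & x) ^ (~(z <-> x) <-> w)) = 0, ((x ^ ~(w & z)) | ((y & x) ^ (~(z <-> x) <-> w))) = 1, so the formula = 0.
Row x=0, y=0, z=1, w=1: (x ^ ~(w & z)) = 0, ((y & x) ^ (~(z <-> x) <-> w)) = 1, ((x ^ ~(w & z)) | ((y & x) ^ (~(z <-> x) <-> w))) = 1, so the formula = 0.

1, 1, 0, 1, 0, 0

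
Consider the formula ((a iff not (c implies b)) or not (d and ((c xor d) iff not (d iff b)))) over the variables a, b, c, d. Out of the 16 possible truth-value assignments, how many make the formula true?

14

a | b | c | d || (c implies b) | not (c implies b) | (a iff not (c implies b)) | (c xor d) | (d iff b) | not (d iff b) | φ
F | F | F | F ||       T       |         F         |             T             |     F     |     T     |       F       | T
F | F | F | T ||       T       |         F         |             T             |     T     |     F     |       T       | T
F | F | T | F ||       F       |         T         |             F             |     T     |     T     |       F       | T
F | F | T | T ||       F       |         T         |             F             |     F     |     F     |       T       | T
F | T | F | F ||       T       |         F         |             T             |     F     |     F     |       T       | T
F | T | F | T ||       T       |         F         |             T             |     T     |     T     |       F       | T
F | T | T | F ||       T       |         F         |             T             |     T     |     F     |       T       | T
F | T | T | T ||       T       |         F         |             T             |     F     |     T     |       F       | T
T | F | F | F ||       T       |         F         |             F             |     F     |     T     |       F       | T
T | F | F | T ||       T       |         F         |             F             |     T     |     F     |       T       | F
T | F | T | F ||       F       |         T         |             T             |     T     |     T     |       F       | T
T | F | T | T ||       F       |         T         |             T             |     F     |     F     |       T       | T
T | T | F | F ||       T       |         F         |             F             |     F     |     F     |       T       | T
T | T | F | T ||       T       |         F         |             F             |     T     |     T     |       F       | T
T | T | T | F ||       T       |         F         |             F             |     T     |     F     |       T       | T
T | T | T | T ||       T       |         F         |             F             |     F     |     T     |       F       | F
The formula is true on 14 of the 16 rows.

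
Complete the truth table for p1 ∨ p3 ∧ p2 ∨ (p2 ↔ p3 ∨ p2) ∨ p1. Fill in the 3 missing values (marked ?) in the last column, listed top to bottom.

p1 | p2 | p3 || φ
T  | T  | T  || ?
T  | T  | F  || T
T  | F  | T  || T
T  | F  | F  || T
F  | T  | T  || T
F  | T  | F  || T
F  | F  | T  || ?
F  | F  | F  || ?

T, F, T

Row p1=T, p2=T, p3=T: (p3 ∧ p2) = T, (p2 ↔ p3 ∨ p2) = T, so the formula = T.
Row p1=F, p2=F, p3=T: (p3 ∧ p2) = F, (p2 ↔ p3 ∨ p2) = F, so the formula = F.
Row p1=F, p2=F, p3=F: (p3 ∧ p2) = F, (p2 ↔ p3 ∨ p2) = T, so the formula = T.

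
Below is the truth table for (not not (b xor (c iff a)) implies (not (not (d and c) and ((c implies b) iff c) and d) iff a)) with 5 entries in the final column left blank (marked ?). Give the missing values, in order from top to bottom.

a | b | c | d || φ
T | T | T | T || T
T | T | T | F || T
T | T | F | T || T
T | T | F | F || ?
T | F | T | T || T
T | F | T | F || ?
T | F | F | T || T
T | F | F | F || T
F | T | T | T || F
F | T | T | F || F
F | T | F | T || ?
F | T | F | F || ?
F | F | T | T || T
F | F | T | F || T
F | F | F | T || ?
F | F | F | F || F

T, T, T, T, F

Row a=T, b=T, c=F, d=F: not not (b xor (c iff a)) = T, (not (not (d and c) and ((c implies b) iff c) and d) iff a) = T, so the formula = T.
Row a=T, b=F, c=T, d=F: not not (b xor (c iff a)) = T, (not (not (d and c) and ((c implies b) iff c) and d) iff a) = T, so the formula = T.
Row a=F, b=T, c=F, d=T: not not (b xor (c iff a)) = F, (not (not (d and c) and ((c implies b) iff c) and d) iff a) = F, so the formula = T.
Row a=F, b=T, c=F, d=F: not not (b xor (c iff a)) = F, (not (not (d and c) and ((c implies b) iff c) and d) iff a) = F, so the formula = T.
Row a=F, b=F, c=F, d=T: not not (b xor (c iff a)) = T, (not (not (d and c) and ((c implies b) iff c) and d) iff a) = F, so the formula = F.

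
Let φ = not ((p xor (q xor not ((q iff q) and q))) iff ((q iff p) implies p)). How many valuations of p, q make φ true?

p | q | φ
- | - | -
F | F | T
F | T | F
T | F | T
T | T | T
The formula is true on 3 of the 4 rows.

3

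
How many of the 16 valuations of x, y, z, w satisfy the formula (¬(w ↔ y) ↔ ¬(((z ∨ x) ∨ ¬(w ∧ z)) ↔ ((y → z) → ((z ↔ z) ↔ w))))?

  x   |   y   |   z   |   w   ||   φ  
False | False | False | False || False
False | False | False |  True || False
False | False |  True | False || False
False | False |  True |  True || False
False |  True | False | False || False
False |  True | False |  True ||  True
False |  True |  True | False ||  True
False |  True |  True |  True ||  True
 True | False | False | False || False
 True | False | False |  True || False
 True | False |  True | False || False
 True | False |  True |  True || False
 True |  True | False | False || False
 True |  True | False |  True ||  True
 True |  True |  True | False ||  True
 True |  True |  True |  True ||  True
The formula is true on 6 of the 16 rows.

6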